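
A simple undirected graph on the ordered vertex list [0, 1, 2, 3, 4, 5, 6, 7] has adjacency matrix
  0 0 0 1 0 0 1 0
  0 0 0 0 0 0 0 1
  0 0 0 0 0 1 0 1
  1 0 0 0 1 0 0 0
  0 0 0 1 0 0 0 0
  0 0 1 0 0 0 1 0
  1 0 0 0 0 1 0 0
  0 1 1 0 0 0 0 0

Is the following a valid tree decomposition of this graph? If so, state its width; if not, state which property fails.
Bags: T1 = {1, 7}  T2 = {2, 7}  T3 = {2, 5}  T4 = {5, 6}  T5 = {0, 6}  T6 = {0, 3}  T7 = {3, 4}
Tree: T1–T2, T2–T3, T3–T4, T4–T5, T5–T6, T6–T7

Checking the three conditions: (i) the bags cover all of {0, 1, 2, 3, 4, 5, 6, 7}; (ii) for each edge, some bag contains both endpoints; (iii) the bags containing any fixed vertex form a subtree. All hold, so the decomposition is valid with width 2 − 1 = 1.

Yes; width 1.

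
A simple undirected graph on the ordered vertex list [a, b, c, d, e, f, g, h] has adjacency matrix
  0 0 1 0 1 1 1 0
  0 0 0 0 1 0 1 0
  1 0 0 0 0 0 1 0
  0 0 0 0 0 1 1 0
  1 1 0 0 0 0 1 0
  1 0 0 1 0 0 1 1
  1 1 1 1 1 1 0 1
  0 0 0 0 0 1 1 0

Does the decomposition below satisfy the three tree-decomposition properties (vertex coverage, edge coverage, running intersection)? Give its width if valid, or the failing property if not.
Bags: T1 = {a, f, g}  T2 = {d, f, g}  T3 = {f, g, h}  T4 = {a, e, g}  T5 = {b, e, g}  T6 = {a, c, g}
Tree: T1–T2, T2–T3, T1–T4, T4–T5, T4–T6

Vertex coverage: the bags together contain {a, b, c, d, e, f, g, h}, the full vertex set. Edge coverage: each edge of G has both endpoints in at least one bag. Running intersection: for every vertex, the bags containing it form a connected subtree. All three properties hold, so this is a valid tree decomposition of width max|bag| − 1 = 2, and hence tw(G) ≤ 2.

Yes; width 2.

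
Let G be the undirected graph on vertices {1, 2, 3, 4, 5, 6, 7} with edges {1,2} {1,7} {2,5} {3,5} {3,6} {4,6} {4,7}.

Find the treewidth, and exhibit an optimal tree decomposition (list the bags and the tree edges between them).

Each bag holds 3 vertices, so the decomposition has width 2, which upper-bounds the treewidth. For the lower bound, G contains the cycle 3–6–4–7–1–2–5–3, so G is not a forest; only forests have treewidth ≤ 1, hence tw(G) ≥ 2. The upper and lower bounds meet at 2, so that is the treewidth.

Treewidth 2.
One optimal decomposition is:
Bags: B1 = {3, 4, 6}  B2 = {3, 4, 7}  B3 = {1, 3, 7}  B4 = {1, 2, 3}  B5 = {2, 3, 5}
Tree: B1–B2, B2–B3, B3–B4, B4–B5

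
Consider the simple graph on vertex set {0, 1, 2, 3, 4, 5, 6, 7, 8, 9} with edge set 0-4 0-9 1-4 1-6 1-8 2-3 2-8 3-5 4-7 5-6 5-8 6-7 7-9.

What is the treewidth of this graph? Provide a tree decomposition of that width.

Each bag holds 3 vertices, so the decomposition has width 2, which upper-bounds the treewidth. For the lower bound, G contains the cycle 3–2–8–5–3, so G is not a forest; only forests have treewidth ≤ 1, hence tw(G) ≥ 2. Hence tw(G) = 2 exactly.

Treewidth 2.
Bags: B1 = {2, 3, 5}  B2 = {2, 5, 8}  B3 = {5, 6, 8}  B4 = {1, 6, 8}  B5 = {1, 6, 7}  B6 = {1, 4, 7}  B7 = {4, 7, 9}  B8 = {0, 4, 9}
Tree: B1–B2, B2–B3, B3–B4, B4–B5, B5–B6, B6–B7, B7–B8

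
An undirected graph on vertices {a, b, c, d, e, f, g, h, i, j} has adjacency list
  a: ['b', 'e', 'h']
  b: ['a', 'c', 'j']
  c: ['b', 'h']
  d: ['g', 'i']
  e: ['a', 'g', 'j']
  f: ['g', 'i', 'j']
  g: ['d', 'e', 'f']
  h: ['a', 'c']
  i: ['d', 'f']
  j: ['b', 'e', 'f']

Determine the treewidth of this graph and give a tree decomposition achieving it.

Every bag has size at most 3, so the width is 3 − 1 = 2 and tw(G) ≤ 2. For the lower bound, G contains the cycle c–h–a–b–c, so G is not a forest; only forests have treewidth ≤ 1, hence tw(G) ≥ 2. Combining the bounds, tw(G) = 2.

Treewidth 2.
One such decomposition:
Bags: B1 = {b, c, h}  B2 = {a, b, h}  B3 = {a, b, j}  B4 = {a, e, j}  B5 = {e, f, j}  B6 = {e, f, g}  B7 = {f, g, i}  B8 = {d, g, i}
Tree: B1–B2, B2–B3, B3–B4, B4–B5, B5–B6, B6–B7, B7–B8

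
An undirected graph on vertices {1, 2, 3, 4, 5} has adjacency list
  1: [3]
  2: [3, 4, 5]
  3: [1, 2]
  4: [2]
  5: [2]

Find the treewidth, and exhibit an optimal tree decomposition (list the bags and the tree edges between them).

Each bag holds 2 vertices, so the decomposition has width 1, which upper-bounds the treewidth. G has an edge, so its treewidth is at least 1. Hence tw(G) = 1 exactly.

Treewidth 1.
One such decomposition:
Bags: B1 = {2, 5}  B2 = {2, 3}  B3 = {1, 3}  B4 = {2, 4}
Tree: B1–B2, B2–B3, B2–B4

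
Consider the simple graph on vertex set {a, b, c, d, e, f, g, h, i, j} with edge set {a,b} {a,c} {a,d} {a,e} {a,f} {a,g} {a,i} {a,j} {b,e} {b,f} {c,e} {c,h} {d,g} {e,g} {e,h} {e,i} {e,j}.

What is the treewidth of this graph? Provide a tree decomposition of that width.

Treewidth 2.
One such decomposition:
Bags: B1 = {a, c, e}  B2 = {a, b, e}  B3 = {a, e, g}  B4 = {a, b, f}  B5 = {a, d, g}  B6 = {a, e, i}  B7 = {c, e, h}  B8 = {a, e, j}
Tree: B1–B2, B1–B3, B2–B4, B3–B5, B1–B6, B1–B7, B6–B8

Each bag holds 3 vertices, so the decomposition has width 2, which upper-bounds the treewidth. Conversely, {c, e, h} is a clique of size 3, and the vertices of any clique must share a bag in every tree decomposition; so some bag has ≥ 3 vertices and tw(G) ≥ 2. Hence tw(G) = 2 exactly.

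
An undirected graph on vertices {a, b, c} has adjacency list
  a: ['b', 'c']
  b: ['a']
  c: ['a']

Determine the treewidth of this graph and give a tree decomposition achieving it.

Each bag holds 2 vertices, so the decomposition has width 1, which upper-bounds the treewidth. Since G has at least one edge (e.g. b–a), it is not an edgeless graph, so tw(G) ≥ 1. Combining the bounds, tw(G) = 1.

Treewidth 1.
One optimal decomposition is:
Bags: B1 = {a, b}  B2 = {a, c}
Tree: B1–B2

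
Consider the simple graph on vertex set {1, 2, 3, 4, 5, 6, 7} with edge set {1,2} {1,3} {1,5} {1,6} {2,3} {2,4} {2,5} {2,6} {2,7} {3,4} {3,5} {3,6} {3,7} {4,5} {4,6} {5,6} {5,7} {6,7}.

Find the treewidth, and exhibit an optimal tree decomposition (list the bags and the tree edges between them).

The largest bag has 5 vertices, giving width 4; this decomposition certifies tw(G) ≤ 4. On the other hand G contains the 5-clique {1, 2, 3, 5, 6}. A clique must lie in a single bag of any decomposition, so no decomposition can have width below 4. Combining the bounds, tw(G) = 4.

Treewidth 4.
One such decomposition:
Bags: B1 = {2, 3, 5, 6, 7}  B2 = {2, 3, 4, 5, 6}  B3 = {1, 2, 3, 5, 6}
Tree: B1–B2, B1–B3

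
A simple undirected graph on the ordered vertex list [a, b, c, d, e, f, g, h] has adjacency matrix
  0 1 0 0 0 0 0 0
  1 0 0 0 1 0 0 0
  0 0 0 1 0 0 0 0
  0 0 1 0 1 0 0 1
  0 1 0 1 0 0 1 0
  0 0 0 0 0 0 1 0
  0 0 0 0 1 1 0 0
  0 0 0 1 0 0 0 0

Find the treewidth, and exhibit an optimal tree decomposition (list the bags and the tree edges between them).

Treewidth 1.
Bags: B1 = {e, g}  B2 = {d, e}  B3 = {d, h}  B4 = {b, e}  B5 = {f, g}  B6 = {a, b}  B7 = {c, d}
Tree: B1–B2, B2–B3, B1–B4, B1–B5, B4–B6, B3–B7

Every bag has size at most 2, so the width is 2 − 1 = 1 and tw(G) ≤ 1. Any graph with an edge has treewidth ≥ 1, and G has the edge e–g. Hence tw(G) = 1 exactly.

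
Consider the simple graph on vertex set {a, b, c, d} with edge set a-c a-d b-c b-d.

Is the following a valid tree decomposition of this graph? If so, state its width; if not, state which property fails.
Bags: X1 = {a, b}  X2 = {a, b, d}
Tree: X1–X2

A tree decomposition must satisfy three properties: every vertex lies in some bag; for every edge, both endpoints lie together in some bag; and for every vertex, the bags containing it form a connected subtree. Here vertex c appears in no bag, so the decomposition is invalid.

No — vertex c appears in no bag.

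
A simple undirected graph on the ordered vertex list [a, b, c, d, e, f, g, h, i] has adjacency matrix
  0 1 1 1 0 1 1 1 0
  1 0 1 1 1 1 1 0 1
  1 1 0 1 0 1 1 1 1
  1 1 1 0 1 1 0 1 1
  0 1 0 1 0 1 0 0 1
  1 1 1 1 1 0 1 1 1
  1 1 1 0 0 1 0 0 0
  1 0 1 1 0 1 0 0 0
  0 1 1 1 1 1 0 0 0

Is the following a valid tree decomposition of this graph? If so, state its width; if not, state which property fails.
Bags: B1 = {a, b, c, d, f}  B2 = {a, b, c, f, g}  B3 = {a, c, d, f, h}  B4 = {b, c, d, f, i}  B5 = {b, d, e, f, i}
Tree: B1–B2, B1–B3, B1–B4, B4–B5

Yes; width 4.

Every vertex of G appears in some bag (union = {a, b, c, d, e, f, g, h, i}); every edge is covered by a bag; and for each vertex v the set of bags containing v is connected in the bag tree. The decomposition is therefore valid. The largest bag has 5 vertices, so the width is 4.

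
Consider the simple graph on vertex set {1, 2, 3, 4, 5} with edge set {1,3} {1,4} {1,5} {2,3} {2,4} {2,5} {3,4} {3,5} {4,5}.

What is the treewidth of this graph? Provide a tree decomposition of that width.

The largest bag has 4 vertices, giving width 3; this decomposition certifies tw(G) ≤ 3. For the lower bound, the 4 vertices {1, 3, 4, 5} are pairwise adjacent, and any tree decomposition puts a clique entirely inside one bag — forcing width ≥ 3. The upper and lower bounds meet at 3, so that is the treewidth.

Treewidth 3.
Bags: B1 = {2, 3, 4, 5}  B2 = {1, 3, 4, 5}
Tree: B1–B2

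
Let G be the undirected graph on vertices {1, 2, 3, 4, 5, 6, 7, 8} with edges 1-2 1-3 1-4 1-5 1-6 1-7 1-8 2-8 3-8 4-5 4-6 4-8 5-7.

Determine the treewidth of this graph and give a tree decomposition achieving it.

Treewidth 2.
One such decomposition:
Bags: B1 = {1, 4, 5}  B2 = {1, 4, 6}  B3 = {1, 5, 7}  B4 = {1, 4, 8}  B5 = {1, 3, 8}  B6 = {1, 2, 8}
Tree: B1–B2, B1–B3, B1–B4, B4–B5, B5–B6

Each bag holds 3 vertices, so the decomposition has width 2, which upper-bounds the treewidth. Conversely, {1, 2, 8} is a clique of size 3, and the vertices of any clique must share a bag in every tree decomposition; so some bag has ≥ 3 vertices and tw(G) ≥ 2. Therefore the treewidth is 2.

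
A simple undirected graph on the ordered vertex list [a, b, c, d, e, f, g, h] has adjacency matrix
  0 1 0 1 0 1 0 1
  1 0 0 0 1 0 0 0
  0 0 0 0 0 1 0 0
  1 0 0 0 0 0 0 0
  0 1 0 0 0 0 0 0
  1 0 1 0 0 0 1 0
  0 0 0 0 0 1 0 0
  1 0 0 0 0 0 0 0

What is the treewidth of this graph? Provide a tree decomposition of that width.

Each bag holds 2 vertices, so the decomposition has width 1, which upper-bounds the treewidth. Any graph with an edge has treewidth ≥ 1, and G has the edge b–a. The upper and lower bounds meet at 1, so that is the treewidth.

Treewidth 1.
One such decomposition:
Bags: B1 = {a, b}  B2 = {a, f}  B3 = {f, g}  B4 = {a, d}  B5 = {a, h}  B6 = {c, f}  B7 = {b, e}
Tree: B1–B2, B2–B3, B1–B4, B4–B5, B2–B6, B1–B7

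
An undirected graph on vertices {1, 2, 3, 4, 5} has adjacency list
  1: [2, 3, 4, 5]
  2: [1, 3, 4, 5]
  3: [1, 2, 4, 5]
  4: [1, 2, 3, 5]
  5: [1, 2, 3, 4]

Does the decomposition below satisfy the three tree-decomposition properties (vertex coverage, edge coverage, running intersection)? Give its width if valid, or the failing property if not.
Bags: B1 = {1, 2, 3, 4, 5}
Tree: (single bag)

Yes; width 4.

Every vertex of G appears in some bag (union = {1, 2, 3, 4, 5}); every edge is covered by a bag; and for each vertex v the set of bags containing v is connected in the bag tree. The decomposition is therefore valid. The largest bag has 5 vertices, so the width is 4.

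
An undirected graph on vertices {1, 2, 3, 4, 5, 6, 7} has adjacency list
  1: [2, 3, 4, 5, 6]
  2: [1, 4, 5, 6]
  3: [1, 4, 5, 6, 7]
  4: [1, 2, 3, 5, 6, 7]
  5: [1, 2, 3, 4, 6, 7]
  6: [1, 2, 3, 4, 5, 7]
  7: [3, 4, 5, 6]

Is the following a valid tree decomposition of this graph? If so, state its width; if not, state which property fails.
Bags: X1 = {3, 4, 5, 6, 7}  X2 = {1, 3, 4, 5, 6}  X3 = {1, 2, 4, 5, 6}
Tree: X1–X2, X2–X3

Every vertex of G appears in some bag (union = {1, 2, 3, 4, 5, 6, 7}); every edge is covered by a bag; and for each vertex v the set of bags containing v is connected in the bag tree. The decomposition is therefore valid. The largest bag has 5 vertices, so the width is 4.

Yes; width 4.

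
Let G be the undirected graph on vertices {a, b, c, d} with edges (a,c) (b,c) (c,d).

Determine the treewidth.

A width-1 tree decomposition is:
Bags: B1 = {a, c}  B2 = {c, d}  B3 = {b, c}
Tree: B1–B2, B2–B3
Every bag has size at most 2, so the width is 2 − 1 = 1 and tw(G) ≤ 1. Any graph with an edge has treewidth ≥ 1, and G has the edge a–c. Therefore the treewidth is 1.

1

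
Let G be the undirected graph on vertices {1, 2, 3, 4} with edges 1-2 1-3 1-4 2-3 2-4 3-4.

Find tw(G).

A width-3 tree decomposition is:
Bags: B1 = {1, 2, 3, 4}
Tree: (single bag)
With just one bag of size 4, the width is 4 − 1 = 3, so tw(G) ≤ 3. On the other hand G contains the 4-clique {1, 2, 3, 4}. A clique must lie in a single bag of any decomposition, so no decomposition can have width below 3. Hence tw(G) = 3 exactly.

3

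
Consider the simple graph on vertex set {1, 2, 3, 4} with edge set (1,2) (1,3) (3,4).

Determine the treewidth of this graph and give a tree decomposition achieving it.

Treewidth 1.
One optimal decomposition is:
Bags: B1 = {3, 4}  B2 = {1, 3}  B3 = {1, 2}
Tree: B1–B2, B2–B3

Every bag has size at most 2, so the width is 2 − 1 = 1 and tw(G) ≤ 1. Any graph with an edge has treewidth ≥ 1, and G has the edge 3–4. Hence tw(G) = 1 exactly.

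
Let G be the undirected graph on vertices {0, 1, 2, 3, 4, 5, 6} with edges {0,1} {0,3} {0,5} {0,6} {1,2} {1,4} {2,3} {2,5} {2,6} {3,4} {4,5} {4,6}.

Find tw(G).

A width-3 tree decomposition is:
Bags: B1 = {0, 2, 4, 5}  B2 = {0, 1, 2, 4}  B3 = {0, 2, 4, 6}  B4 = {0, 2, 3, 4}
Tree: B1–B2, B2–B3, B3–B4
Every bag has size at most 4, so the width is 4 − 1 = 3 and tw(G) ≤ 3. For the lower bound: the 4 vertex sets {4,5}, {1,2}, {0}, {6} are disjoint, each induces a connected subgraph, and every pair is joined by at least one edge of G. Contracting each set to a single vertex therefore yields K_{4} as a minor, and since treewidth is minor-monotone, tw(G) ≥ tw(K_{4}) = 3. The upper and lower bounds meet at 3, so that is the treewidth.

3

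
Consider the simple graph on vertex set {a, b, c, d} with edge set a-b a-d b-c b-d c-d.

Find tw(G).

A width-2 tree decomposition is:
Bags: B1 = {a, b, d}  B2 = {b, c, d}
Tree: B1–B2
Each bag holds 3 vertices, so the decomposition has width 2, which upper-bounds the treewidth. For the lower bound, the 3 vertices {b, c, d} are pairwise adjacent, and any tree decomposition puts a clique entirely inside one bag — forcing width ≥ 2. Hence tw(G) = 2 exactly.

2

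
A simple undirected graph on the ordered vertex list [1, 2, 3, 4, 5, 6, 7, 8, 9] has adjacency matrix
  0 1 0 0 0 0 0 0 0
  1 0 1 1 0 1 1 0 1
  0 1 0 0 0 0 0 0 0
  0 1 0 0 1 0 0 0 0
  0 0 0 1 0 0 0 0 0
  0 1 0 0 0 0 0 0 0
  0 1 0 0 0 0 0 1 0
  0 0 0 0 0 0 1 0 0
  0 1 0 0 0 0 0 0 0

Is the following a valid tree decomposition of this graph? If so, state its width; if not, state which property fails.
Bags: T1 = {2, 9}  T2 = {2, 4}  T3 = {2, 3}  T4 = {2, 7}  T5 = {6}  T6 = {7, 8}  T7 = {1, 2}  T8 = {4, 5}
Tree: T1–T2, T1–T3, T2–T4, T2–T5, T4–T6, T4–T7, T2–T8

A tree decomposition must satisfy three properties: every vertex lies in some bag; for every edge, both endpoints lie together in some bag; and for every vertex, the bags containing it form a connected subtree. Here edge (2,6) lies in no bag, so the decomposition is invalid.

No — edge (2,6) lies in no bag.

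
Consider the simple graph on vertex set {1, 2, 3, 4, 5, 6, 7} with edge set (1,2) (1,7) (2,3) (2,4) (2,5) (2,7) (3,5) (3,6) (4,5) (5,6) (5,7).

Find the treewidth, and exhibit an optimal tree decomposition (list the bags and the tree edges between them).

Treewidth 2.
One such decomposition:
Bags: B1 = {1, 2, 7}  B2 = {2, 5, 7}  B3 = {2, 3, 5}  B4 = {2, 4, 5}  B5 = {3, 5, 6}
Tree: B1–B2, B2–B3, B3–B4, B3–B5

Each bag holds 3 vertices, so the decomposition has width 2, which upper-bounds the treewidth. For the lower bound, the 3 vertices {1, 2, 7} are pairwise adjacent, and any tree decomposition puts a clique entirely inside one bag — forcing width ≥ 2. Hence tw(G) = 2 exactly.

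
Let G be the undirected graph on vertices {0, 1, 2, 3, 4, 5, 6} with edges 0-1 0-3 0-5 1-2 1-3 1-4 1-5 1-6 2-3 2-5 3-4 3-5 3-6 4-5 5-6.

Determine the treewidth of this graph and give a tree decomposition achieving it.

Treewidth 3.
One such decomposition:
Bags: B1 = {1, 2, 3, 5}  B2 = {1, 3, 5, 6}  B3 = {1, 3, 4, 5}  B4 = {0, 1, 3, 5}
Tree: B1–B2, B1–B3, B3–B4

Every bag has size at most 4, so the width is 4 − 1 = 3 and tw(G) ≤ 3. Conversely, {0, 1, 3, 5} is a clique of size 4, and the vertices of any clique must share a bag in every tree decomposition; so some bag has ≥ 4 vertices and tw(G) ≥ 3. The upper and lower bounds meet at 3, so that is the treewidth.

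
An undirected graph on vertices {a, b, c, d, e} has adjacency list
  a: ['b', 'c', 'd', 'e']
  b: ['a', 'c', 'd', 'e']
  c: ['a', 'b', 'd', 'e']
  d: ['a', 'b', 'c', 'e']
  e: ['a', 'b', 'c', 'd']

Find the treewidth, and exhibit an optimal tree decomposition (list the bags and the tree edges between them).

Treewidth 4.
One such decomposition:
Bags: B1 = {a, b, c, d, e}
Tree: (single bag)

A single bag containing all 5 vertices is trivially a valid decomposition of width 4. Conversely, {a, b, c, d, e} is a clique of size 5, and the vertices of any clique must share a bag in every tree decomposition; so some bag has ≥ 5 vertices and tw(G) ≥ 4. The upper and lower bounds meet at 4, so that is the treewidth.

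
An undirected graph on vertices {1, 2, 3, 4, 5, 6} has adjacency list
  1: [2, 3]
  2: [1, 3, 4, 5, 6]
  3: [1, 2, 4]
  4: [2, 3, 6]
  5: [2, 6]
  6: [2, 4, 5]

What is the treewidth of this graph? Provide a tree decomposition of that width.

Treewidth 2.
One such decomposition:
Bags: B1 = {2, 3, 4}  B2 = {2, 4, 6}  B3 = {2, 5, 6}  B4 = {1, 2, 3}
Tree: B1–B2, B2–B3, B1–B4

Each bag holds 3 vertices, so the decomposition has width 2, which upper-bounds the treewidth. For the lower bound, the 3 vertices {1, 2, 3} are pairwise adjacent, and any tree decomposition puts a clique entirely inside one bag — forcing width ≥ 2. Hence tw(G) = 2 exactly.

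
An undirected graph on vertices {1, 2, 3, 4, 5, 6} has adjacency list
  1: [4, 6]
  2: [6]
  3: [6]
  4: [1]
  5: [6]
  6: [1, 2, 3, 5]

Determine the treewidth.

1

A width-1 tree decomposition is:
Bags: B1 = {1, 6}  B2 = {1, 4}  B3 = {5, 6}  B4 = {2, 6}  B5 = {3, 6}
Tree: B1–B2, B1–B3, B3–B4, B1–B5
Every bag has size at most 2, so the width is 2 − 1 = 1 and tw(G) ≤ 1. G has an edge, so its treewidth is at least 1. Combining the bounds, tw(G) = 1.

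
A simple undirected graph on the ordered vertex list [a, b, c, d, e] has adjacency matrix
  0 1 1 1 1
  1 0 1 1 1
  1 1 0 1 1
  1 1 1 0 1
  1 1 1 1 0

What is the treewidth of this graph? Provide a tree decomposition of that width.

With just one bag of size 5, the width is 5 − 1 = 4, so tw(G) ≤ 4. On the other hand G contains the 5-clique {a, b, c, d, e}. A clique must lie in a single bag of any decomposition, so no decomposition can have width below 4. Hence tw(G) = 4 exactly.

Treewidth 4.
Bags: B1 = {a, b, c, d, e}
Tree: (single bag)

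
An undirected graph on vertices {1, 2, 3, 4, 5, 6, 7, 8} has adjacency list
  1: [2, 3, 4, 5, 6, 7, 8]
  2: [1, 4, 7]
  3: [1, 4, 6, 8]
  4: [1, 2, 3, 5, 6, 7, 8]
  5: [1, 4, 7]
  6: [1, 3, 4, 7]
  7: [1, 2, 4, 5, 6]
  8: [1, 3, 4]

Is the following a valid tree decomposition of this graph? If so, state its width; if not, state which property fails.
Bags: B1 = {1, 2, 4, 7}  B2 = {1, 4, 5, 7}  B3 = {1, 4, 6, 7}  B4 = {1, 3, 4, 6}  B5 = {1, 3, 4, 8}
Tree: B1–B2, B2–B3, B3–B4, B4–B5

Every vertex of G appears in some bag (union = {1, 2, 3, 4, 5, 6, 7, 8}); every edge is covered by a bag; and for each vertex v the set of bags containing v is connected in the bag tree. The decomposition is therefore valid. The largest bag has 4 vertices, so the width is 3.

Yes; width 3.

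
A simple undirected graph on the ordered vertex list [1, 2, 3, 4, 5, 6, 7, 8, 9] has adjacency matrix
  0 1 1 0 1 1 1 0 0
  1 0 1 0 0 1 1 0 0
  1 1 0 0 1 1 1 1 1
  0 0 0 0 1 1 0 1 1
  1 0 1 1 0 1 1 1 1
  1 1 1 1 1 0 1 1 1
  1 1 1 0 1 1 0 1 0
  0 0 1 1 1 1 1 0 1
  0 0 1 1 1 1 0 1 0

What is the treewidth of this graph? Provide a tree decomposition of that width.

The largest bag has 5 vertices, giving width 4; this decomposition certifies tw(G) ≤ 4. Conversely, {1, 2, 3, 6, 7} is a clique of size 5, and the vertices of any clique must share a bag in every tree decomposition; so some bag has ≥ 5 vertices and tw(G) ≥ 4. Combining the bounds, tw(G) = 4.

Treewidth 4.
Bags: B1 = {4, 5, 6, 8, 9}  B2 = {3, 5, 6, 8, 9}  B3 = {3, 5, 6, 7, 8}  B4 = {1, 3, 5, 6, 7}  B5 = {1, 2, 3, 6, 7}
Tree: B1–B2, B2–B3, B3–B4, B4–B5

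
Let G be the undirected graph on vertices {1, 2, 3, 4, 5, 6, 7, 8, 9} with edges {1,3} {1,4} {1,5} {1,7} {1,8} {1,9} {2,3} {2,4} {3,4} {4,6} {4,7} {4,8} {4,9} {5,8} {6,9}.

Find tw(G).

A width-2 tree decomposition is:
Bags: B1 = {1, 5, 8}  B2 = {1, 4, 8}  B3 = {1, 4, 9}  B4 = {1, 3, 4}  B5 = {4, 6, 9}  B6 = {1, 4, 7}  B7 = {2, 3, 4}
Tree: B1–B2, B2–B3, B2–B4, B3–B5, B4–B6, B4–B7
Every bag has size at most 3, so the width is 3 − 1 = 2 and tw(G) ≤ 2. On the other hand G contains the 3-clique {1, 4, 8}. A clique must lie in a single bag of any decomposition, so no decomposition can have width below 2. Combining the bounds, tw(G) = 2.

2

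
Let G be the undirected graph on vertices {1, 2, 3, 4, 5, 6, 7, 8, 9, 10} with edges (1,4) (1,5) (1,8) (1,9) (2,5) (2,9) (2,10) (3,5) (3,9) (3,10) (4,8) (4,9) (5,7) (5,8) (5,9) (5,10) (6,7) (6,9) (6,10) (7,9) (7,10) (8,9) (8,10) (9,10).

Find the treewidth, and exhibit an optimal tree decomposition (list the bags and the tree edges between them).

Each bag holds 4 vertices, so the decomposition has width 3, which upper-bounds the treewidth. Conversely, {1, 4, 8, 9} is a clique of size 4, and the vertices of any clique must share a bag in every tree decomposition; so some bag has ≥ 4 vertices and tw(G) ≥ 3. Hence tw(G) = 3 exactly.

Treewidth 3.
Bags: B1 = {5, 8, 9, 10}  B2 = {3, 5, 9, 10}  B3 = {5, 7, 9, 10}  B4 = {1, 5, 8, 9}  B5 = {1, 4, 8, 9}  B6 = {2, 5, 9, 10}  B7 = {6, 7, 9, 10}
Tree: B1–B2, B1–B3, B1–B4, B4–B5, B1–B6, B3–B7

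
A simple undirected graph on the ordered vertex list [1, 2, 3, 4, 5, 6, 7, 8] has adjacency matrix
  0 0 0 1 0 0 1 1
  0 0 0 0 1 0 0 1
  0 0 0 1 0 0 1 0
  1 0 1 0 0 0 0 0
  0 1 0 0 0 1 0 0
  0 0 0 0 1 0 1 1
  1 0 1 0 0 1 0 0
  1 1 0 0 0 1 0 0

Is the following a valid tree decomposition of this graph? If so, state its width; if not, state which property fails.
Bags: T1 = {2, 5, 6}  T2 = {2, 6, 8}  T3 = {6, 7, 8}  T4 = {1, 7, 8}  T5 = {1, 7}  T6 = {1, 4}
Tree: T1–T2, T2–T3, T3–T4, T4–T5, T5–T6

A tree decomposition must satisfy three properties: every vertex lies in some bag; for every edge, both endpoints lie together in some bag; and for every vertex, the bags containing it form a connected subtree. Here vertex 3 appears in no bag, so the decomposition is invalid.

No — vertex 3 appears in no bag.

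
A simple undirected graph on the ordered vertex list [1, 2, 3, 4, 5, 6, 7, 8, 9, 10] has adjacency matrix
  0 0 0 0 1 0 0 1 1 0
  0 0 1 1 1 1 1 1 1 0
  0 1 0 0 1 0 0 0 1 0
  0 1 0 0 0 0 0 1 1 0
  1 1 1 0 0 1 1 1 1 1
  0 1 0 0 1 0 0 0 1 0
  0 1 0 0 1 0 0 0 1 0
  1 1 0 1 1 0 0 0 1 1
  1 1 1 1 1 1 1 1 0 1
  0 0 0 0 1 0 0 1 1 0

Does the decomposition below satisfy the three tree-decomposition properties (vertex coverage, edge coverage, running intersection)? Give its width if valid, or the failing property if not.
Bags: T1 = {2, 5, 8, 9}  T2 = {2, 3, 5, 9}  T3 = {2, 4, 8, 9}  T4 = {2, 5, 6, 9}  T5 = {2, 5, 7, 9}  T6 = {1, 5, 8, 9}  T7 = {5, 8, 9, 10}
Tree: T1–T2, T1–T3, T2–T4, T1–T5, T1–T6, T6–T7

Every vertex of G appears in some bag (union = {1, 2, 3, 4, 5, 6, 7, 8, 9, 10}); every edge is covered by a bag; and for each vertex v the set of bags containing v is connected in the bag tree. The decomposition is therefore valid. The largest bag has 4 vertices, so the width is 3.

Yes; width 3.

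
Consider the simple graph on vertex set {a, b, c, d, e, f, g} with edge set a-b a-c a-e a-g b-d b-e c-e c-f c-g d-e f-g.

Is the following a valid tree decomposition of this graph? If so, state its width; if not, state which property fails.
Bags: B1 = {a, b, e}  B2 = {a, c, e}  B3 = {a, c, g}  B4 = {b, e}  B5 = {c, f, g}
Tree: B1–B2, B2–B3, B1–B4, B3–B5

A tree decomposition must satisfy three properties: every vertex lies in some bag; for every edge, both endpoints lie together in some bag; and for every vertex, the bags containing it form a connected subtree. Here vertex d appears in no bag, so the decomposition is invalid.

No — vertex d appears in no bag.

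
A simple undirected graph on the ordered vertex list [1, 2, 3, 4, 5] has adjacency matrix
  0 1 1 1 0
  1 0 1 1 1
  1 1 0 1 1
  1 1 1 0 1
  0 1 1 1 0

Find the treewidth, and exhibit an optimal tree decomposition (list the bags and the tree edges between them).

Treewidth 3.
One optimal decomposition is:
Bags: B1 = {1, 2, 3, 4}  B2 = {2, 3, 4, 5}
Tree: B1–B2

Each bag holds 4 vertices, so the decomposition has width 3, which upper-bounds the treewidth. For the lower bound, the 4 vertices {1, 2, 3, 4} are pairwise adjacent, and any tree decomposition puts a clique entirely inside one bag — forcing width ≥ 3. Therefore the treewidth is 3.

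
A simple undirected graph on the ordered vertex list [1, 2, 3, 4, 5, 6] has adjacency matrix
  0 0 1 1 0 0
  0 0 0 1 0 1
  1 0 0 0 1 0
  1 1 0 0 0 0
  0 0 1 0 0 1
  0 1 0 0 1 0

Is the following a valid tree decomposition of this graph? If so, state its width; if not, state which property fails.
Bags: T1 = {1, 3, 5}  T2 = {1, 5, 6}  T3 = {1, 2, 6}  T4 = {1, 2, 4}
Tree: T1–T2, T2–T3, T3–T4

Checking the three conditions: (i) the bags cover all of {1, 2, 3, 4, 5, 6}; (ii) for each edge, some bag contains both endpoints; (iii) the bags containing any fixed vertex form a subtree. All hold, so the decomposition is valid with width 3 − 1 = 2.

Yes; width 2.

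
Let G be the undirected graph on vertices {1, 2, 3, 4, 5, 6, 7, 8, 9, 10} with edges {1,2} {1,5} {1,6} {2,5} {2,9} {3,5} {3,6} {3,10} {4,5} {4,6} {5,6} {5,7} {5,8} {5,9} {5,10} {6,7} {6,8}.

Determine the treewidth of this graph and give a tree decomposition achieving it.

Treewidth 2.
One optimal decomposition is:
Bags: B1 = {1, 5, 6}  B2 = {3, 5, 6}  B3 = {5, 6, 7}  B4 = {3, 5, 10}  B5 = {1, 2, 5}  B6 = {2, 5, 9}  B7 = {5, 6, 8}  B8 = {4, 5, 6}
Tree: B1–B2, B1–B3, B2–B4, B1–B5, B5–B6, B1–B7, B1–B8

Every bag has size at most 3, so the width is 3 − 1 = 2 and tw(G) ≤ 2. Conversely, {2, 5, 9} is a clique of size 3, and the vertices of any clique must share a bag in every tree decomposition; so some bag has ≥ 3 vertices and tw(G) ≥ 2. Combining the bounds, tw(G) = 2.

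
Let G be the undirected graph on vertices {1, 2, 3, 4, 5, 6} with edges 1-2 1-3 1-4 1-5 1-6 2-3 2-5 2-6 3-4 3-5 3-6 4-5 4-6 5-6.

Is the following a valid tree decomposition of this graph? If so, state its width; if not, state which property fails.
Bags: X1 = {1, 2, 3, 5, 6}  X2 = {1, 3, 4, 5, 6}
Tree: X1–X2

Every vertex of G appears in some bag (union = {1, 2, 3, 4, 5, 6}); every edge is covered by a bag; and for each vertex v the set of bags containing v is connected in the bag tree. The decomposition is therefore valid. The largest bag has 5 vertices, so the width is 4.

Yes; width 4.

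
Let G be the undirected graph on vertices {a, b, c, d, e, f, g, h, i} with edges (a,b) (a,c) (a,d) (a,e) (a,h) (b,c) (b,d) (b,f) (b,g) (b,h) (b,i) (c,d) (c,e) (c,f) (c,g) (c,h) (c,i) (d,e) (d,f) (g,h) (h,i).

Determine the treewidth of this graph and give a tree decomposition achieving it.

Every bag has size at most 4, so the width is 4 − 1 = 3 and tw(G) ≤ 3. On the other hand G contains the 4-clique {a, c, d, e}. A clique must lie in a single bag of any decomposition, so no decomposition can have width below 3. Combining the bounds, tw(G) = 3.

Treewidth 3.
One such decomposition:
Bags: B1 = {a, b, c, d}  B2 = {a, b, c, h}  B3 = {b, c, g, h}  B4 = {a, c, d, e}  B5 = {b, c, h, i}  B6 = {b, c, d, f}
Tree: B1–B2, B2–B3, B1–B4, B2–B5, B1–B6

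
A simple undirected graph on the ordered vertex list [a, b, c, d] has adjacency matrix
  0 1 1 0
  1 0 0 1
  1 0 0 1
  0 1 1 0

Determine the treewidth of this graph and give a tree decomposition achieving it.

Treewidth 2.
One such decomposition:
Bags: B1 = {a, b, c}  B2 = {b, c, d}
Tree: B1–B2

Each bag holds 3 vertices, so the decomposition has width 2, which upper-bounds the treewidth. For the lower bound, G contains the cycle b–a–c–d–b, so G is not a forest; only forests have treewidth ≤ 1, hence tw(G) ≥ 2. Hence tw(G) = 2 exactly.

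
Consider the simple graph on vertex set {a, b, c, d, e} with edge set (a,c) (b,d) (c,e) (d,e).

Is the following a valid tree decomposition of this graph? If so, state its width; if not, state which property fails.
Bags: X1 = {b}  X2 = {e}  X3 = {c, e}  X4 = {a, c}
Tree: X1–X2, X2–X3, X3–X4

A tree decomposition must satisfy three properties: every vertex lies in some bag; for every edge, both endpoints lie together in some bag; and for every vertex, the bags containing it form a connected subtree. Here vertex d appears in no bag, so the decomposition is invalid.

No — vertex d appears in no bag.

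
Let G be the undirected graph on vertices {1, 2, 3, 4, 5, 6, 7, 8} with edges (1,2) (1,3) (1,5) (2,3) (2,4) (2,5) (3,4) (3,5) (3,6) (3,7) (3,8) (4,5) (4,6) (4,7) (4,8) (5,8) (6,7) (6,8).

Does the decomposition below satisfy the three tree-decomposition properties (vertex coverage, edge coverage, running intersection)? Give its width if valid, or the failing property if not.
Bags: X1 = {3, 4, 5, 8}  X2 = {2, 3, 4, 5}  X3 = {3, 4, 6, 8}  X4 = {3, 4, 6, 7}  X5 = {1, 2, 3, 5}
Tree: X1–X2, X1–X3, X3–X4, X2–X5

Vertex coverage: the bags together contain {1, 2, 3, 4, 5, 6, 7, 8}, the full vertex set. Edge coverage: each edge of G has both endpoints in at least one bag. Running intersection: for every vertex, the bags containing it form a connected subtree. All three properties hold, so this is a valid tree decomposition of width max|bag| − 1 = 3, and hence tw(G) ≤ 3.

Yes; width 3.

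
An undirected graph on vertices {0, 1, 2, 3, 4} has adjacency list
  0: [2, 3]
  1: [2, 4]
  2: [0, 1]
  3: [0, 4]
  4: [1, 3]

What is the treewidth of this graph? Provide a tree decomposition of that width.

Treewidth 2.
Bags: B1 = {0, 1, 2}  B2 = {0, 1, 3}  B3 = {1, 3, 4}
Tree: B1–B2, B2–B3

The largest bag has 3 vertices, giving width 2; this decomposition certifies tw(G) ≤ 2. Since 1–2–0–3–4–1 is a cycle in G, G is not acyclic. Forests are exactly the graphs of treewidth ≤ 1, so tw(G) ≥ 2. Hence tw(G) = 2 exactly.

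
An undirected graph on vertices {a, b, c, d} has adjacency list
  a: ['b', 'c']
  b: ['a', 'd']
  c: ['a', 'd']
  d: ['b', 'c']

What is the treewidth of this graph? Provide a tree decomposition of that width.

The largest bag has 3 vertices, giving width 2; this decomposition certifies tw(G) ≤ 2. The edges c–a–b–d–c form a cycle, so G is not a tree and its treewidth is at least 2. Therefore the treewidth is 2.

Treewidth 2.
Bags: B1 = {a, b, c}  B2 = {b, c, d}
Tree: B1–B2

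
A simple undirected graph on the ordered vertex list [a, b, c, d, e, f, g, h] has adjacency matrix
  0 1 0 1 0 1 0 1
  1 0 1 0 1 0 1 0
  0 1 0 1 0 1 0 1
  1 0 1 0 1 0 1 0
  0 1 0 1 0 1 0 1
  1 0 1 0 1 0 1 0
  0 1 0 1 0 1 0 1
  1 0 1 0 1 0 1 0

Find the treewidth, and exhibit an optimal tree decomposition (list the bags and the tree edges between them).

Every bag has size at most 5, so the width is 5 − 1 = 4 and tw(G) ≤ 4. For the lower bound: the 5 vertex sets {c,d}, {a,b}, {g,h}, {f}, {e} are disjoint, each induces a connected subgraph, and every pair is joined by at least one edge of G. Contracting each set to a single vertex therefore yields K_{5} as a minor, and since treewidth is minor-monotone, tw(G) ≥ tw(K_{5}) = 4. Combining the bounds, tw(G) = 4.

Treewidth 4.
One such decomposition:
Bags: B1 = {b, c, d, f, h}  B2 = {a, b, d, f, h}  B3 = {b, d, f, g, h}  B4 = {b, d, e, f, h}
Tree: B1–B2, B2–B3, B3–B4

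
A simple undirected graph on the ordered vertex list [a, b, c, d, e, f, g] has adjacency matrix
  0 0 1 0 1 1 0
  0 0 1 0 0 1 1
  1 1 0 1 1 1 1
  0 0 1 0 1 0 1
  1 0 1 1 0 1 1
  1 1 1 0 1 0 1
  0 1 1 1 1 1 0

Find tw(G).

3

A width-3 tree decomposition is:
Bags: B1 = {c, d, e, g}  B2 = {c, e, f, g}  B3 = {b, c, f, g}  B4 = {a, c, e, f}
Tree: B1–B2, B2–B3, B2–B4
Each bag holds 4 vertices, so the decomposition has width 3, which upper-bounds the treewidth. Conversely, {c, d, e, g} is a clique of size 4, and the vertices of any clique must share a bag in every tree decomposition; so some bag has ≥ 4 vertices and tw(G) ≥ 3. Combining the bounds, tw(G) = 3.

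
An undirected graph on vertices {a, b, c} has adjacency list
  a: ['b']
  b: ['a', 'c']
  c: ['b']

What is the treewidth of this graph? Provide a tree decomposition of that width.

Treewidth 1.
Bags: B1 = {b, c}  B2 = {a, b}
Tree: B1–B2

The largest bag has 2 vertices, giving width 1; this decomposition certifies tw(G) ≤ 1. Since G has at least one edge (e.g. c–b), it is not an edgeless graph, so tw(G) ≥ 1. The upper and lower bounds meet at 1, so that is the treewidth.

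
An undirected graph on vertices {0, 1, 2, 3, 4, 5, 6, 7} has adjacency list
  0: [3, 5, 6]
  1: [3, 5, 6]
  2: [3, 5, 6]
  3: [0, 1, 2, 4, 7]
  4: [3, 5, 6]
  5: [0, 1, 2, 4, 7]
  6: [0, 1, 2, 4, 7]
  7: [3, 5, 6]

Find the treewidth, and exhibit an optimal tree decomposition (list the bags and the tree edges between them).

Treewidth 3.
One optimal decomposition is:
Bags: B1 = {1, 3, 5, 6}  B2 = {2, 3, 5, 6}  B3 = {0, 3, 5, 6}  B4 = {3, 4, 5, 6}  B5 = {3, 5, 6, 7}
Tree: B1–B2, B2–B3, B3–B4, B4–B5

The largest bag has 4 vertices, giving width 3; this decomposition certifies tw(G) ≤ 3. For the lower bound: the 4 vertex sets {1,6}, {2,3}, {5}, {0} are disjoint, each induces a connected subgraph, and every pair is joined by at least one edge of G. Contracting each set to a single vertex therefore yields K_{4} as a minor, and since treewidth is minor-monotone, tw(G) ≥ tw(K_{4}) = 3. Combining the bounds, tw(G) = 3.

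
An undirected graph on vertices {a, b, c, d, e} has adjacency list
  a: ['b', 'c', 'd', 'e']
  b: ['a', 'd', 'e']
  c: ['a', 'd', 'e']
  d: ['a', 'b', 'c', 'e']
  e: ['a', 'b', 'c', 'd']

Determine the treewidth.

3

A width-3 tree decomposition is:
Bags: B1 = {a, b, d, e}  B2 = {a, c, d, e}
Tree: B1–B2
Every bag has size at most 4, so the width is 4 − 1 = 3 and tw(G) ≤ 3. For the lower bound, the 4 vertices {a, c, d, e} are pairwise adjacent, and any tree decomposition puts a clique entirely inside one bag — forcing width ≥ 3. Combining the bounds, tw(G) = 3.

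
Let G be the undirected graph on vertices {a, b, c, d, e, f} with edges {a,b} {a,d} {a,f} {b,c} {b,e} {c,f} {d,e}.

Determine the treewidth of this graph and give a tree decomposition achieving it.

Every bag has size at most 3, so the width is 3 − 1 = 2 and tw(G) ≤ 2. The edges d–e–b–a–d form a cycle, so G is not a tree and its treewidth is at least 2. Combining the bounds, tw(G) = 2.

Treewidth 2.
Bags: B1 = {a, d, e}  B2 = {a, b, e}  B3 = {a, b, f}  B4 = {b, c, f}
Tree: B1–B2, B2–B3, B3–B4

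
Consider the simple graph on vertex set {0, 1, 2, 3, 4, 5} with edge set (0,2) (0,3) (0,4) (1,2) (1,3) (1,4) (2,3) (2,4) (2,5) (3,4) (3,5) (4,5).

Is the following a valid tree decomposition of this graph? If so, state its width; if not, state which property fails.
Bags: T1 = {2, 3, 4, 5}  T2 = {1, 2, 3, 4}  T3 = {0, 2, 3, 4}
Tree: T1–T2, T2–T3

Yes; width 3.

Vertex coverage: the bags together contain {0, 1, 2, 3, 4, 5}, the full vertex set. Edge coverage: each edge of G has both endpoints in at least one bag. Running intersection: for every vertex, the bags containing it form a connected subtree. All three properties hold, so this is a valid tree decomposition of width max|bag| − 1 = 3, and hence tw(G) ≤ 3.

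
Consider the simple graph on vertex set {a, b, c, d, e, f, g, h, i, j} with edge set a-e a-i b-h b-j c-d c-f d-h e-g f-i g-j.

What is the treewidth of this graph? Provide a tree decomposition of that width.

Treewidth 2.
One optimal decomposition is:
Bags: B1 = {b, d, h}  B2 = {b, c, d}  B3 = {b, c, f}  B4 = {b, f, i}  B5 = {a, b, i}  B6 = {a, b, e}  B7 = {b, e, g}  B8 = {b, g, j}
Tree: B1–B2, B2–B3, B3–B4, B4–B5, B5–B6, B6–B7, B7–B8

The largest bag has 3 vertices, giving width 2; this decomposition certifies tw(G) ≤ 2. For the lower bound, G contains the cycle b–h–d–c–f–i–a–e–g–j–b, so G is not a forest; only forests have treewidth ≤ 1, hence tw(G) ≥ 2. Therefore the treewidth is 2.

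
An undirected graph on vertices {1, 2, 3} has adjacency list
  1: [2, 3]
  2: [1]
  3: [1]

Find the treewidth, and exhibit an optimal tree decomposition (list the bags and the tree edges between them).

Treewidth 1.
Bags: B1 = {1, 3}  B2 = {1, 2}
Tree: B1–B2

Every bag has size at most 2, so the width is 2 − 1 = 1 and tw(G) ≤ 1. Any graph with an edge has treewidth ≥ 1, and G has the edge 3–1. The upper and lower bounds meet at 1, so that is the treewidth.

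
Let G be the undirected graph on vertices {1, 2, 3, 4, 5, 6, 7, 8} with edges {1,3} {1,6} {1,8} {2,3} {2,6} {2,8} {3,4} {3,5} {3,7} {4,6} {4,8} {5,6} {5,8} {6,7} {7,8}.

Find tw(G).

A width-3 tree decomposition is:
Bags: B1 = {3, 5, 6, 8}  B2 = {2, 3, 6, 8}  B3 = {3, 4, 6, 8}  B4 = {3, 6, 7, 8}  B5 = {1, 3, 6, 8}
Tree: B1–B2, B2–B3, B3–B4, B4–B5
The largest bag has 4 vertices, giving width 3; this decomposition certifies tw(G) ≤ 3. For the lower bound: the 4 vertex sets {5,6}, {2,8}, {3}, {4} are disjoint, each induces a connected subgraph, and every pair is joined by at least one edge of G. Contracting each set to a single vertex therefore yields K_{4} as a minor, and since treewidth is minor-monotone, tw(G) ≥ tw(K_{4}) = 3. Hence tw(G) = 3 exactly.

3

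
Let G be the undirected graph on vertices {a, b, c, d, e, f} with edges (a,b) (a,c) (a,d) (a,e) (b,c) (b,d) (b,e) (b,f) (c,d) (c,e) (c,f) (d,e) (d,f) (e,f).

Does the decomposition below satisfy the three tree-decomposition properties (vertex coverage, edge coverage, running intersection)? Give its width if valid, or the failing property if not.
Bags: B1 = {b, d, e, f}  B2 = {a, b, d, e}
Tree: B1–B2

A tree decomposition must satisfy three properties: every vertex lies in some bag; for every edge, both endpoints lie together in some bag; and for every vertex, the bags containing it form a connected subtree. Here vertex c appears in no bag, so the decomposition is invalid.

No — vertex c appears in no bag.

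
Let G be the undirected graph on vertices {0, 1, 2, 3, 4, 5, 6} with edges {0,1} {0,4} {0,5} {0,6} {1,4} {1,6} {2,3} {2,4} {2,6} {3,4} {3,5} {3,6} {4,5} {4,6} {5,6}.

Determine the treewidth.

A width-3 tree decomposition is:
Bags: B1 = {3, 4, 5, 6}  B2 = {2, 3, 4, 6}  B3 = {0, 4, 5, 6}  B4 = {0, 1, 4, 6}
Tree: B1–B2, B1–B3, B3–B4
Each bag holds 4 vertices, so the decomposition has width 3, which upper-bounds the treewidth. On the other hand G contains the 4-clique {0, 1, 4, 6}. A clique must lie in a single bag of any decomposition, so no decomposition can have width below 3. Therefore the treewidth is 3.

3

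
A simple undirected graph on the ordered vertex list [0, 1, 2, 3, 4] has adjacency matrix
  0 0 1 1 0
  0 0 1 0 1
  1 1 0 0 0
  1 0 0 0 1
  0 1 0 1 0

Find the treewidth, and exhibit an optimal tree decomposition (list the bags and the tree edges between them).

Every bag has size at most 3, so the width is 3 − 1 = 2 and tw(G) ≤ 2. The edges 0–2–1–4–3–0 form a cycle, so G is not a tree and its treewidth is at least 2. Therefore the treewidth is 2.

Treewidth 2.
One such decomposition:
Bags: B1 = {0, 1, 2}  B2 = {0, 1, 4}  B3 = {0, 3, 4}
Tree: B1–B2, B2–B3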